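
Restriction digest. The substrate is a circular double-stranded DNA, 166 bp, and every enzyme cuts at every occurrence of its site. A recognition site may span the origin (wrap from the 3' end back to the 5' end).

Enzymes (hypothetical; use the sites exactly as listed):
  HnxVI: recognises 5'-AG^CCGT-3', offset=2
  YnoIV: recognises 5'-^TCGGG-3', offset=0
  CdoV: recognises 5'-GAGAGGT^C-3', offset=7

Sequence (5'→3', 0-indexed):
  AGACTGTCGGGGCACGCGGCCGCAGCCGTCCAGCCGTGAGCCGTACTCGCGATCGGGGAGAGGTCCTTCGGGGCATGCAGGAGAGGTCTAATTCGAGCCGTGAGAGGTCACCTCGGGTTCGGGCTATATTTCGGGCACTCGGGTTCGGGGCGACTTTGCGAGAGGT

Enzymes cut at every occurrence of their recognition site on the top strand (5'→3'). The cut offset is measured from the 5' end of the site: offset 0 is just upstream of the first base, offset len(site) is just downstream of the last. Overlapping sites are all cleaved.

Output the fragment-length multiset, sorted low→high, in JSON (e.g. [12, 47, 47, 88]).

[3,4,6,6,7,8,8,10,11,12,12,12,19,20,28]

Scan for sites:
  HnxVI AGCCGT/2: at [23, 31, 38, 95] ⇒ [25, 33, 40, 97]
  YnoIV TCGGG/0: at [6, 52, 67, 112, 118, 130, 138, 144] ⇒ [6, 52, 67, 112, 118, 130, 138, 144]
  CdoV GAGAGGTC/7: at [57, 80, 101] ⇒ [64, 87, 108]

Pooled cuts: [6, 25, 33, 40, 52, 64, 67, 87, 97, 108, 112, 118, 130, 138, 144]

Fragment lengths:
  6→25: 19 bp
  25→33: 8 bp
  33→40: 7 bp
  40→52: 12 bp
  52→64: 12 bp
  64→67: 3 bp
  67→87: 20 bp
  87→97: 10 bp
  97→108: 11 bp
  108→112: 4 bp
  112→118: 6 bp
  118→130: 12 bp
  130→138: 8 bp
  138→144: 6 bp
  144→6 (wrap): 166-144+6 = 28 bp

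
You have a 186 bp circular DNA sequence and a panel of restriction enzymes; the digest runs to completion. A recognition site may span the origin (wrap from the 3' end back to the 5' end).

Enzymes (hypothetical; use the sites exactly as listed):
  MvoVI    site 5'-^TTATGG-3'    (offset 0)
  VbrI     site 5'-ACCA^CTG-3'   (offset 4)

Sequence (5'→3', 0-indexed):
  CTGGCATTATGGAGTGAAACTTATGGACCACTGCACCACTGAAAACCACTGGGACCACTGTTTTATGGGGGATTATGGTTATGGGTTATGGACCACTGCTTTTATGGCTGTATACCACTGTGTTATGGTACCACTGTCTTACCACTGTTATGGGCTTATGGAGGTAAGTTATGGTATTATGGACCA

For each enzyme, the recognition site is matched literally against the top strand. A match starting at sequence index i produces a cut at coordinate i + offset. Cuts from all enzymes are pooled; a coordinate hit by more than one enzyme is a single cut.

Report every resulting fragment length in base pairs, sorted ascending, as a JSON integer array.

[3,5,5,6,6,6,7,8,8,8,9,10,10,10,10,10,11,11,13,14,16]

Site scan:
  MvoVI TTATGG/0: at [6, 20, 62, 72, 78, 85, 101, 122, 147, 155, 168, 176] ⇒ [6, 20, 62, 72, 78, 85, 101, 122, 147, 155, 168, 176]
  VbrI ACCACTG/4: at [26, 34, 44, 53, 91, 113, 129, 140, 182] ⇒ [0, 30, 38, 48, 57, 95, 117, 133, 144]

Pooled cuts: [0, 6, 20, 30, 38, 48, 57, 62, 72, 78, 85, 95, 101, 117, 122, 133, 144, 147, 155, 168, 176]

Fragments:
  0→6: 6 bp
  6→20: 14 bp
  20→30: 10 bp
  30→38: 8 bp
  38→48: 10 bp
  48→57: 9 bp
  57→62: 5 bp
  62→72: 10 bp
  72→78: 6 bp
  78→85: 7 bp
  85→95: 10 bp
  95→101: 6 bp
  101→117: 16 bp
  117→122: 5 bp
  122→133: 11 bp
  133→144: 11 bp
  144→147: 3 bp
  147→155: 8 bp
  155→168: 13 bp
  168→176: 8 bp
  176→0 (wrap): 186-176+0 = 10 bp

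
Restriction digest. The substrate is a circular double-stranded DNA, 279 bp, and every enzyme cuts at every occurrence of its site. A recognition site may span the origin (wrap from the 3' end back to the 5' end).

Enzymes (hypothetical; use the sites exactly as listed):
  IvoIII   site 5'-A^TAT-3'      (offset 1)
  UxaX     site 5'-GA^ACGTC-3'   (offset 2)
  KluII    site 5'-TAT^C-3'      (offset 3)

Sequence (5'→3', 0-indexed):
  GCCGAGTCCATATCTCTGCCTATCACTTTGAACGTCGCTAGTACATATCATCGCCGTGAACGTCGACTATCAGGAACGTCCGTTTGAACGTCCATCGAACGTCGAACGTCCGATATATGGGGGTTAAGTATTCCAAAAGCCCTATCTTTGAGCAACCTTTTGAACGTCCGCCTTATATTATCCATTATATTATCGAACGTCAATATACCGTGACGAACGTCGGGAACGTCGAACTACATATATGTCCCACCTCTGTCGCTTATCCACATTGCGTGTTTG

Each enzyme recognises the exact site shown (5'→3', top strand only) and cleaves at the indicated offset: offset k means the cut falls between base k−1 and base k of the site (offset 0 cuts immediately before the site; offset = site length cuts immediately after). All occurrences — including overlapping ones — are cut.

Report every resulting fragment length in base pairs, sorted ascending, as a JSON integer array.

[2,2,3,3,3,5,6,6,6,7,7,8,8,9,10,11,11,11,12,12,13,13,14,18,23,26,30]

Site scan:
  IvoIII ATAT/1: at [9, 44, 112, 114, 174, 186, 202, 237, 239] ⇒ [10, 45, 113, 115, 175, 187, 203, 238, 240]
  UxaX GAACGTC/2: at [29, 57, 73, 85, 96, 103, 161, 194, 214, 223] ⇒ [31, 59, 75, 87, 98, 105, 163, 196, 216, 225]
  KluII TATC/3: at [10, 20, 45, 67, 142, 178, 190, 260] ⇒ [13, 23, 48, 70, 145, 181, 193, 263]

All cut coordinates (distinct, sorted): [10, 13, 23, 31, 45, 48, 59, 70, 75, 87, 98, 105, 113, 115, 145, 163, 175, 181, 187, 193, 196, 203, 216, 225, 238, 240, 263]

Fragment lengths:
  10→13: 3 bp
  13→23: 10 bp
  23→31: 8 bp
  31→45: 14 bp
  45→48: 3 bp
  48→59: 11 bp
  59→70: 11 bp
  70→75: 5 bp
  75→87: 12 bp
  87→98: 11 bp
  98→105: 7 bp
  105→113: 8 bp
  113→115: 2 bp
  115→145: 30 bp
  145→163: 18 bp
  163→175: 12 bp
  175→181: 6 bp
  181→187: 6 bp
  187→193: 6 bp
  193→196: 3 bp
  196→203: 7 bp
  203→216: 13 bp
  216→225: 9 bp
  225→238: 13 bp
  238→240: 2 bp
  240→263: 23 bp
  263→10 (wrap): 279-263+10 = 26 bp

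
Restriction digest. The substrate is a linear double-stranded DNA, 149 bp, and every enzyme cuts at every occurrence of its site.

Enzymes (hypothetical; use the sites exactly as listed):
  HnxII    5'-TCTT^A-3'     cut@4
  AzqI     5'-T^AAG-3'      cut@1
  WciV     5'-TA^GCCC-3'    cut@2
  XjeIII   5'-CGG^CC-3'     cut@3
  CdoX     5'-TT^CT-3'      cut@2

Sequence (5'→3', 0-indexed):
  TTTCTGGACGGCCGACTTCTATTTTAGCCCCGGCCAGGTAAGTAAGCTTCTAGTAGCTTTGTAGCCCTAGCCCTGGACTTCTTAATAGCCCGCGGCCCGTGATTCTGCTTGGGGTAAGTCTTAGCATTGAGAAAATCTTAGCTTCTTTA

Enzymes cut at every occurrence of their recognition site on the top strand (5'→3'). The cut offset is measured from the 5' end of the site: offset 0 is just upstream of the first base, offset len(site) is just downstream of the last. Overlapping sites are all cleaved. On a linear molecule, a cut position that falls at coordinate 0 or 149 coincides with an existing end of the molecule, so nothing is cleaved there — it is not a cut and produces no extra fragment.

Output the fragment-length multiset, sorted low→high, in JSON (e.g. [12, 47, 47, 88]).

[3,3,4,4,5,5,6,6,6,7,7,7,8,8,8,9,11,11,14,17]

Per-enzyme occurrences:
  HnxII (TCTTA, off=4): starts [79, 118, 135] → cuts [83, 122, 139]
  AzqI (TAAG, off=1): starts [38, 42, 114] → cuts [39, 43, 115]
  WciV (TAGCCC, off=2): starts [24, 61, 67, 85] → cuts [26, 63, 69, 87]
  XjeIII (CGGCC, off=3): starts [8, 30, 92] → cuts [11, 33, 95]
  CdoX (TTCT, off=2): starts [1, 16, 47, 78, 102, 142] → cuts [3, 18, 49, 80, 104, 144]

Pooled cuts: [3, 11, 18, 26, 33, 39, 43, 49, 63, 69, 80, 83, 87, 95, 104, 115, 122, 139, 144]

Fragments:
  [0,3): 3 bp
  [3,11): 8 bp
  [11,18): 7 bp
  [18,26): 8 bp
  [26,33): 7 bp
  [33,39): 6 bp
  [39,43): 4 bp
  [43,49): 6 bp
  [49,63): 14 bp
  [63,69): 6 bp
  [69,80): 11 bp
  [80,83): 3 bp
  [83,87): 4 bp
  [87,95): 8 bp
  [95,104): 9 bp
  [104,115): 11 bp
  [115,122): 7 bp
  [122,139): 17 bp
  [139,144): 5 bp
  [144,149): 5 bp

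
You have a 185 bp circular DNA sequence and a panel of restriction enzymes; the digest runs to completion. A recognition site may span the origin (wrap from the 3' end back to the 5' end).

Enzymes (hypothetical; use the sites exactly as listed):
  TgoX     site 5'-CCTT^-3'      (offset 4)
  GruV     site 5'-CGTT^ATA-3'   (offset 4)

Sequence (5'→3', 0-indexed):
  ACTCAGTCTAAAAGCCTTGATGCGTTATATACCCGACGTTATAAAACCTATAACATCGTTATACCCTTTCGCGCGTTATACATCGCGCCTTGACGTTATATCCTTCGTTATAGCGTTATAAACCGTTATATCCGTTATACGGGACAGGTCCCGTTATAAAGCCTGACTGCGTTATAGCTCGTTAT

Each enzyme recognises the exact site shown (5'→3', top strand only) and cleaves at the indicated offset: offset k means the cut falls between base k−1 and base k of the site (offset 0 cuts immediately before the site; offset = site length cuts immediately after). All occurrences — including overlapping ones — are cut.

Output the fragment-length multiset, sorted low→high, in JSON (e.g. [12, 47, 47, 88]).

Scan for sites:
  TgoX CCTT/4: at [14, 64, 87, 101] ⇒ [18, 68, 91, 105]
  GruV CGTTATA/4: at [22, 36, 56, 73, 93, 105, 113, 123, 132, 151, 169, 179] ⇒ [26, 40, 60, 77, 97, 109, 117, 127, 136, 155, 173, 183]

Pooled cuts: [18, 26, 40, 60, 68, 77, 91, 97, 105, 109, 117, 127, 136, 155, 173, 183]

Fragment lengths:
  18→26: 8 bp
  26→40: 14 bp
  40→60: 20 bp
  60→68: 8 bp
  68→77: 9 bp
  77→91: 14 bp
  91→97: 6 bp
  97→105: 8 bp
  105→109: 4 bp
  109→117: 8 bp
  117→127: 10 bp
  127→136: 9 bp
  136→155: 19 bp
  155→173: 18 bp
  173→183: 10 bp
  183→18 (wrap): 185-183+18 = 20 bp

[4,6,8,8,8,8,9,9,10,10,14,14,18,19,20,20]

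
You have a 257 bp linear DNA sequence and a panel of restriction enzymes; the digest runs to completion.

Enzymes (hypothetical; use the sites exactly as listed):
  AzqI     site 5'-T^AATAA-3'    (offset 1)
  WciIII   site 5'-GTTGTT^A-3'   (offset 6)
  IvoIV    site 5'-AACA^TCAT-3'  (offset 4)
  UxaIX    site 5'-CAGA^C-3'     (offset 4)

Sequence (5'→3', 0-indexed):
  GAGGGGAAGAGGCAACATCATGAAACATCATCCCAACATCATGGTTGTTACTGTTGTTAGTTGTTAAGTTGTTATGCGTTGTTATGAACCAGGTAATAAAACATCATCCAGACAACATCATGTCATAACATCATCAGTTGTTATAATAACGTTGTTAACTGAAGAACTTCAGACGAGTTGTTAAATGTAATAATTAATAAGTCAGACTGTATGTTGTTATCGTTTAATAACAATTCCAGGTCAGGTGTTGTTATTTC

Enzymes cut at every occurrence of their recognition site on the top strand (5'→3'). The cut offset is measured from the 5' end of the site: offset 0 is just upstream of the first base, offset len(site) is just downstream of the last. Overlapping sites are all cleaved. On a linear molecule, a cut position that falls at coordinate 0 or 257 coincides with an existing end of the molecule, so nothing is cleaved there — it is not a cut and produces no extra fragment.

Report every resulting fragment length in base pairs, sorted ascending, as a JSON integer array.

Per-enzyme occurrences:
  AzqI TAATAA/1: at [93, 143, 187, 194, 224] ⇒ [94, 144, 188, 195, 225]
  WciIII GTTGTTA/6: at [43, 52, 59, 67, 77, 136, 150, 176, 212, 246] ⇒ [49, 58, 65, 73, 83, 142, 156, 182, 218, 252]
  IvoIV AACATCAT/4: at [13, 23, 34, 99, 113, 126] ⇒ [17, 27, 38, 103, 117, 130]
  UxaIX CAGAC/4: at [108, 169, 202] ⇒ [112, 173, 206]

All cut coordinates (distinct, sorted): [17, 27, 38, 49, 58, 65, 73, 83, 94, 103, 112, 117, 130, 142, 144, 156, 173, 182, 188, 195, 206, 218, 225, 252]

Fragment lengths:
  [0,17): 17 bp
  [17,27): 10 bp
  [27,38): 11 bp
  [38,49): 11 bp
  [49,58): 9 bp
  [58,65): 7 bp
  [65,73): 8 bp
  [73,83): 10 bp
  [83,94): 11 bp
  [94,103): 9 bp
  [103,112): 9 bp
  [112,117): 5 bp
  [117,130): 13 bp
  [130,142): 12 bp
  [142,144): 2 bp
  [144,156): 12 bp
  [156,173): 17 bp
  [173,182): 9 bp
  [182,188): 6 bp
  [188,195): 7 bp
  [195,206): 11 bp
  [206,218): 12 bp
  [218,225): 7 bp
  [225,252): 27 bp
  [252,257): 5 bp

[2,5,5,6,7,7,7,8,9,9,9,9,10,10,11,11,11,11,12,12,12,13,17,17,27]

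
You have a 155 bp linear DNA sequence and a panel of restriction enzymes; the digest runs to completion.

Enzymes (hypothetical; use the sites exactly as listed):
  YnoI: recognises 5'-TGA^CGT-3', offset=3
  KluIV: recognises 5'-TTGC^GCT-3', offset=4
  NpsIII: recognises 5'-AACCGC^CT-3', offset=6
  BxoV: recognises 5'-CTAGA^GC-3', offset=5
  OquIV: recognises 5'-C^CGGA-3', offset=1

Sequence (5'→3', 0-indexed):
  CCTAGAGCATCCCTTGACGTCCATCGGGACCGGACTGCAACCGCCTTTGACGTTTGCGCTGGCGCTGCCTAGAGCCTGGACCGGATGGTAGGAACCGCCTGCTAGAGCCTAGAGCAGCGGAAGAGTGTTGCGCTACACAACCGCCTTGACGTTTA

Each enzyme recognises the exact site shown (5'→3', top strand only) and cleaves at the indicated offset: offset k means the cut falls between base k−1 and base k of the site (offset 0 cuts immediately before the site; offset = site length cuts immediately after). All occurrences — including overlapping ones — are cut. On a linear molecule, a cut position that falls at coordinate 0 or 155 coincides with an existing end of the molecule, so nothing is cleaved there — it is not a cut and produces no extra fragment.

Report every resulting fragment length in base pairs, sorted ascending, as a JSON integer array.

Scan for sites:
  YnoI (TGACGT, off=3): starts [14, 47, 146] → cuts [17, 50, 149]
  KluIV (TTGCGCT, off=4): starts [53, 127] → cuts [57, 131]
  NpsIII (AACCGCCT, off=6): starts [38, 92, 138] → cuts [44, 98, 144]
  BxoV (CTAGAGC, off=5): starts [1, 68, 101, 108] → cuts [6, 73, 106, 113]
  OquIV (CCGGA, off=1): starts [29, 80] → cuts [30, 81]

All cut coordinates (distinct, sorted): [6, 17, 30, 44, 50, 57, 73, 81, 98, 106, 113, 131, 144, 149]

Fragment lengths:
  [0,6): 6 bp
  [6,17): 11 bp
  [17,30): 13 bp
  [30,44): 14 bp
  [44,50): 6 bp
  [50,57): 7 bp
  [57,73): 16 bp
  [73,81): 8 bp
  [81,98): 17 bp
  [98,106): 8 bp
  [106,113): 7 bp
  [113,131): 18 bp
  [131,144): 13 bp
  [144,149): 5 bp
  [149,155): 6 bp

[5,6,6,6,7,7,8,8,11,13,13,14,16,17,18]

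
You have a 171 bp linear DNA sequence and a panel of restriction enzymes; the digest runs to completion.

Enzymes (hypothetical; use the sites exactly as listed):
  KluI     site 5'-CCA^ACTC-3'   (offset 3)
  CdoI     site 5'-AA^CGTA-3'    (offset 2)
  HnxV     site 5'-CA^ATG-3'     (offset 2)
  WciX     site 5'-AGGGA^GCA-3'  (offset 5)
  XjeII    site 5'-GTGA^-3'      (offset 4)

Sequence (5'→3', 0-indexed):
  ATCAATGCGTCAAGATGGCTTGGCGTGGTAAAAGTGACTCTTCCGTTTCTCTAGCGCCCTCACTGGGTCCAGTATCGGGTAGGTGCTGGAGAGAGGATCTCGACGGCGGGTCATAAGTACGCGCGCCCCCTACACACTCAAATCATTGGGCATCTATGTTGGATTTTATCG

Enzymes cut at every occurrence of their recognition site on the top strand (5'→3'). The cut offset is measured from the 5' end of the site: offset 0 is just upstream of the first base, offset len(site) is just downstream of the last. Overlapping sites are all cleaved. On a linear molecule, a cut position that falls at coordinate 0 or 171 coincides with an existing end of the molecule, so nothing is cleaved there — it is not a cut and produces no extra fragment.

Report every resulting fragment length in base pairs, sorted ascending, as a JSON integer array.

[4,33,134]

Scan for sites:
  KluI (CCAACTC, off=3): no sites
  CdoI (AACGTA, off=2): no sites
  HnxV CAATG/2: at [2] ⇒ [4]
  WciX (AGGGAGCA, off=5): no sites
  XjeII GTGA/4: at [33] ⇒ [37]

All cut coordinates (distinct, sorted): [4, 37]

Fragments:
  [0,4): 4 bp
  [4,37): 33 bp
  [37,171): 134 bp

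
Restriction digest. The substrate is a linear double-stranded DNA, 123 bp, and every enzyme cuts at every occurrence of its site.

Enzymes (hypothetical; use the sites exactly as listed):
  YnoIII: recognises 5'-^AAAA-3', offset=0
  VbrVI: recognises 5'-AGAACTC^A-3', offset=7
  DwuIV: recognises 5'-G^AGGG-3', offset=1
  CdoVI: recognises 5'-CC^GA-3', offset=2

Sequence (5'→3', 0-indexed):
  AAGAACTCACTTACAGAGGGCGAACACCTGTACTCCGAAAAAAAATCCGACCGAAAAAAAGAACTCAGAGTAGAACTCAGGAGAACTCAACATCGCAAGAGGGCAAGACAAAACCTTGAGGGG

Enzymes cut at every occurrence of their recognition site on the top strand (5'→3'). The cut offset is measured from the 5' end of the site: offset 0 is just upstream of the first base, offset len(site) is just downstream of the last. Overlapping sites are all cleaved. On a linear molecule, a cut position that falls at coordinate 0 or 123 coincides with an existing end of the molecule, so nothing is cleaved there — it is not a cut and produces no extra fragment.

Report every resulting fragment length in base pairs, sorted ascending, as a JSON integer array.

[1,1,1,1,1,1,1,1,1,4,5,7,8,8,9,10,10,10,11,12,20]

Per-enzyme occurrences:
  YnoIII AAAA/0: at [37, 38, 39, 40, 41, 53, 54, 55, 56, 109] ⇒ [37, 38, 39, 40, 41, 53, 54, 55, 56, 109]
  VbrVI AGAACTCA/7: at [1, 59, 71, 81] ⇒ [8, 66, 78, 88]
  DwuIV GAGGG/1: at [15, 98, 117] ⇒ [16, 99, 118]
  CdoVI CCGA/2: at [34, 46, 50] ⇒ [36, 48, 52]

Pooled cuts: [8, 16, 36, 37, 38, 39, 40, 41, 48, 52, 53, 54, 55, 56, 66, 78, 88, 99, 109, 118]

Fragment lengths:
  [0,8): 8 bp
  [8,16): 8 bp
  [16,36): 20 bp
  [36,37): 1 bp
  [37,38): 1 bp
  [38,39): 1 bp
  [39,40): 1 bp
  [40,41): 1 bp
  [41,48): 7 bp
  [48,52): 4 bp
  [52,53): 1 bp
  [53,54): 1 bp
  [54,55): 1 bp
  [55,56): 1 bp
  [56,66): 10 bp
  [66,78): 12 bp
  [78,88): 10 bp
  [88,99): 11 bp
  [99,109): 10 bp
  [109,118): 9 bp
  [118,123): 5 bp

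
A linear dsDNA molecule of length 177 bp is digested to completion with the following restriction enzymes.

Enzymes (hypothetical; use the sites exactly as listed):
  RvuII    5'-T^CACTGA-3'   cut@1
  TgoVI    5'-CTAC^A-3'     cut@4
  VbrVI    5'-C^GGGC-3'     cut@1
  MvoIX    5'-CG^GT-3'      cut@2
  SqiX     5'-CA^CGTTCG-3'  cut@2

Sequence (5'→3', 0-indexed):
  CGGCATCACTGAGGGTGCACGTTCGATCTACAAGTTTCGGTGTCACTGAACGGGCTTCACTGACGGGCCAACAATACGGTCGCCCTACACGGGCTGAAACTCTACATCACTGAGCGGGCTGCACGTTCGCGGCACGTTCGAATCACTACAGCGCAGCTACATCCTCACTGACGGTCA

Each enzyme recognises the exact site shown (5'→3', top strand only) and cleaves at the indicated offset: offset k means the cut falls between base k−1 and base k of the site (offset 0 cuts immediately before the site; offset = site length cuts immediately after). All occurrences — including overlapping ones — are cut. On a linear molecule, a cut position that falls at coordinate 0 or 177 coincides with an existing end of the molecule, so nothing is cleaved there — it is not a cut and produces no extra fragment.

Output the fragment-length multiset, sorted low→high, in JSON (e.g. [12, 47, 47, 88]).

Scan for sites:
  RvuII (TCACTGA, off=1): starts [5, 42, 56, 106, 164] → cuts [6, 43, 57, 107, 165]
  TgoVI (CTACA, off=4): starts [27, 84, 101, 145, 156] → cuts [31, 88, 105, 149, 160]
  VbrVI (CGGGC, off=1): starts [50, 63, 89, 114] → cuts [51, 64, 90, 115]
  MvoIX (CGGT, off=2): starts [37, 76, 171] → cuts [39, 78, 173]
  SqiX (CACGTTCG, off=2): starts [17, 121, 132] → cuts [19, 123, 134]

Pooled cuts: [6, 19, 31, 39, 43, 51, 57, 64, 78, 88, 90, 105, 107, 115, 123, 134, 149, 160, 165, 173]

Fragments:
  [0,6): 6 bp
  [6,19): 13 bp
  [19,31): 12 bp
  [31,39): 8 bp
  [39,43): 4 bp
  [43,51): 8 bp
  [51,57): 6 bp
  [57,64): 7 bp
  [64,78): 14 bp
  [78,88): 10 bp
  [88,90): 2 bp
  [90,105): 15 bp
  [105,107): 2 bp
  [107,115): 8 bp
  [115,123): 8 bp
  [123,134): 11 bp
  [134,149): 15 bp
  [149,160): 11 bp
  [160,165): 5 bp
  [165,173): 8 bp
  [173,177): 4 bp

[2,2,4,4,5,6,6,7,8,8,8,8,8,10,11,11,12,13,14,15,15]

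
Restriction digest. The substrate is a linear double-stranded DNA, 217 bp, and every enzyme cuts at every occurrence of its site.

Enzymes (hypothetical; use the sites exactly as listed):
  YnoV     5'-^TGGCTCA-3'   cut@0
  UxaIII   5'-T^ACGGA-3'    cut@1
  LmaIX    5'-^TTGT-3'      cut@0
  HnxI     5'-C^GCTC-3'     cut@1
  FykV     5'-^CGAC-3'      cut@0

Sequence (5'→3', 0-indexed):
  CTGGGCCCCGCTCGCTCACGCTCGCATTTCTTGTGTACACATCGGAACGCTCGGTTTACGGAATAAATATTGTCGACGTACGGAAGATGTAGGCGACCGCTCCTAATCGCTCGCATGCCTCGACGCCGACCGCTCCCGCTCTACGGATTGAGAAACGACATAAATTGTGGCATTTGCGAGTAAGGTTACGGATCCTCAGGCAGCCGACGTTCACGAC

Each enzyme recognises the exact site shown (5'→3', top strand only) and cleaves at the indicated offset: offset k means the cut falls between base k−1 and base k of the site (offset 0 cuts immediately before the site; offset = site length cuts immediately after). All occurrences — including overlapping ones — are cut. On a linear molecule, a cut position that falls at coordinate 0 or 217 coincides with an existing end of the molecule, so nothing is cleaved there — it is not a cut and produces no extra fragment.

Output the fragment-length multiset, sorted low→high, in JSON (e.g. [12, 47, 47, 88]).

Scan for sites:
  YnoV (TGGCTCA, off=0): no sites
  UxaIII TACGGA/1: at [56, 78, 141, 186] ⇒ [57, 79, 142, 187]
  LmaIX TTGT/0: at [30, 69, 164] ⇒ [30, 69, 164]
  HnxI CGCTC/1: at [8, 12, 18, 47, 97, 107, 130, 136] ⇒ [9, 13, 19, 48, 98, 108, 131, 137]
  FykV CGAC/0: at [73, 93, 120, 126, 155, 204, 213] ⇒ [73, 93, 120, 126, 155, 204, 213]

All cut coordinates (distinct, sorted): [9, 13, 19, 30, 48, 57, 69, 73, 79, 93, 98, 108, 120, 126, 131, 137, 142, 155, 164, 187, 204, 213]

Fragments:
  [0,9): 9 bp
  [9,13): 4 bp
  [13,19): 6 bp
  [19,30): 11 bp
  [30,48): 18 bp
  [48,57): 9 bp
  [57,69): 12 bp
  [69,73): 4 bp
  [73,79): 6 bp
  [79,93): 14 bp
  [93,98): 5 bp
  [98,108): 10 bp
  [108,120): 12 bp
  [120,126): 6 bp
  [126,131): 5 bp
  [131,137): 6 bp
  [137,142): 5 bp
  [142,155): 13 bp
  [155,164): 9 bp
  [164,187): 23 bp
  [187,204): 17 bp
  [204,213): 9 bp
  [213,217): 4 bp

[4,4,4,5,5,5,6,6,6,6,9,9,9,9,10,11,12,12,13,14,17,18,23]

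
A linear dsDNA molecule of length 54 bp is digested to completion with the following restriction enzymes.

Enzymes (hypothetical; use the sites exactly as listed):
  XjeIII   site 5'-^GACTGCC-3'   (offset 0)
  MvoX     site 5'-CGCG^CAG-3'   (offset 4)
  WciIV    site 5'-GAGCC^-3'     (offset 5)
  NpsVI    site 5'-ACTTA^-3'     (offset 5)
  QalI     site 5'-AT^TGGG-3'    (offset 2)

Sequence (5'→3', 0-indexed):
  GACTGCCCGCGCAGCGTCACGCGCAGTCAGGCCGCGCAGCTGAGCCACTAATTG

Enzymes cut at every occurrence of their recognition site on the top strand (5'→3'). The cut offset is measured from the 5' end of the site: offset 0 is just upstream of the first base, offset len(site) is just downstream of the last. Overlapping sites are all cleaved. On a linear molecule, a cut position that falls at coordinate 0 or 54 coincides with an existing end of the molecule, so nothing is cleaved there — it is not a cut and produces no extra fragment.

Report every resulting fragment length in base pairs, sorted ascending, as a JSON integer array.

[8,10,11,12,13]

Scan for sites:
  XjeIII (GACTGCC, off=0): starts [0] → cuts [] (position 0 is a terminus of the linear molecule — no cut)
  MvoX (CGCGCAG, off=4): starts [7, 19, 32] → cuts [11, 23, 36]
  WciIV (GAGCC, off=5): starts [41] → cuts [46]
  NpsVI (ACTTA, off=5): no sites
  QalI (ATTGGG, off=2): no sites

All cut coordinates (distinct, sorted): [11, 23, 36, 46]

Fragments:
  [0,11): 11 bp
  [11,23): 12 bp
  [23,36): 13 bp
  [36,46): 10 bp
  [46,54): 8 bp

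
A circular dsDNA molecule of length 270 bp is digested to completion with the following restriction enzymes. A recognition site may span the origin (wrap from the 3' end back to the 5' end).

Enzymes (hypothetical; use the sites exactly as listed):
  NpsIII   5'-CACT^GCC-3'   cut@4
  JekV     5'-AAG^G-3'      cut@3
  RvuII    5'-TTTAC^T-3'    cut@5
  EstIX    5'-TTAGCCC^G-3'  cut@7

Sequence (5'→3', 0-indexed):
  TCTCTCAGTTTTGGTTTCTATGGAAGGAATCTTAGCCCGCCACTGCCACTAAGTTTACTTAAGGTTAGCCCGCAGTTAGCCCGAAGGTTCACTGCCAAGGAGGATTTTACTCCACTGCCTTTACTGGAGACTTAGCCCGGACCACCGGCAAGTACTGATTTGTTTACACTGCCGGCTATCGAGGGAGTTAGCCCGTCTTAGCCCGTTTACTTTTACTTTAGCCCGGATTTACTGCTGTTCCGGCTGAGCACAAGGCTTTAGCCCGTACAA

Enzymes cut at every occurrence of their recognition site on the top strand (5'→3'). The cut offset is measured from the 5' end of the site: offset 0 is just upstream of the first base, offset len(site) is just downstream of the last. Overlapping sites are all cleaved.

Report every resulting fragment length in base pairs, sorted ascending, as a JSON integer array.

Per-enzyme occurrences:
  NpsIII CACTGCC/4: at [40, 89, 112, 166] ⇒ [44, 93, 116, 170]
  JekV AAGG/3: at [23, 60, 83, 96, 251] ⇒ [26, 63, 86, 99, 254]
  RvuII TTTACT/5: at [53, 105, 119, 205, 211, 227] ⇒ [58, 110, 124, 210, 216, 232]
  EstIX TTAGCCCG/7: at [31, 64, 75, 131, 187, 197, 217, 257] ⇒ [38, 71, 82, 138, 194, 204, 224, 264]

All cut coordinates (distinct, sorted): [26, 38, 44, 58, 63, 71, 82, 86, 93, 99, 110, 116, 124, 138, 170, 194, 204, 210, 216, 224, 232, 254, 264]

Fragments:
  26→38: 12 bp
  38→44: 6 bp
  44→58: 14 bp
  58→63: 5 bp
  63→71: 8 bp
  71→82: 11 bp
  82→86: 4 bp
  86→93: 7 bp
  93→99: 6 bp
  99→110: 11 bp
  110→116: 6 bp
  116→124: 8 bp
  124→138: 14 bp
  138→170: 32 bp
  170→194: 24 bp
  194→204: 10 bp
  204→210: 6 bp
  210→216: 6 bp
  216→224: 8 bp
  224→232: 8 bp
  232→254: 22 bp
  254→264: 10 bp
  264→26 (wrap): 270-264+26 = 32 bp

[4,5,6,6,6,6,6,7,8,8,8,8,10,10,11,11,12,14,14,22,24,32,32]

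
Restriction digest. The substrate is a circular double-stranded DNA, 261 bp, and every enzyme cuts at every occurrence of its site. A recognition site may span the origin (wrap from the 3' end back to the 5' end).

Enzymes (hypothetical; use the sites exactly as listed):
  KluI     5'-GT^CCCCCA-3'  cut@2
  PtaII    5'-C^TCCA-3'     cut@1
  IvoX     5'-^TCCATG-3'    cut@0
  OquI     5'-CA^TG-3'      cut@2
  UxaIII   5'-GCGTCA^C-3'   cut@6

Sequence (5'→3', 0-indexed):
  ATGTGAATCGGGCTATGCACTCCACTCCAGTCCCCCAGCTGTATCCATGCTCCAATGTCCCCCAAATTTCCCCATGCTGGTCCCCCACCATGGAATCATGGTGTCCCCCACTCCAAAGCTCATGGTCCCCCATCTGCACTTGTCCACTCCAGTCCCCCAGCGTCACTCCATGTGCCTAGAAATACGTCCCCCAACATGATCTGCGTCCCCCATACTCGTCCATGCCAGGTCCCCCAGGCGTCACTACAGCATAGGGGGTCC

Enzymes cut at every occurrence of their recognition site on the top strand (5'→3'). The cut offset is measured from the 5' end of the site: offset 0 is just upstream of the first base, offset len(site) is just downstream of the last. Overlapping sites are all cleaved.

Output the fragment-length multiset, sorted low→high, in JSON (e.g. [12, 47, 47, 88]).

Site scan:
  KluI GTCCCCCA/2: at [29, 56, 79, 102, 124, 151, 185, 204, 228] ⇒ [31, 58, 81, 104, 126, 153, 187, 206, 230]
  PtaII CTCCA/1: at [19, 24, 49, 110, 146, 165] ⇒ [20, 25, 50, 111, 147, 166]
  IvoX TCCATG/0: at [43, 166, 218, 258] ⇒ [43, 166, 218, 258]
  OquI CATG/2: at [45, 72, 88, 96, 120, 168, 194, 220, 260] ⇒ [1, 47, 74, 90, 98, 122, 170, 196, 222]
  UxaIII GCGTCAC/6: at [159, 237] ⇒ [165, 243]

All cut coordinates (distinct, sorted): [1, 20, 25, 31, 43, 47, 50, 58, 74, 81, 90, 98, 104, 111, 122, 126, 147, 153, 165, 166, 170, 187, 196, 206, 218, 222, 230, 243, 258]

Fragments:
  1→20: 19 bp
  20→25: 5 bp
  25→31: 6 bp
  31→43: 12 bp
  43→47: 4 bp
  47→50: 3 bp
  50→58: 8 bp
  58→74: 16 bp
  74→81: 7 bp
  81→90: 9 bp
  90→98: 8 bp
  98→104: 6 bp
  104→111: 7 bp
  111→122: 11 bp
  122→126: 4 bp
  126→147: 21 bp
  147→153: 6 bp
  153→165: 12 bp
  165→166: 1 bp
  166→170: 4 bp
  170→187: 17 bp
  187→196: 9 bp
  196→206: 10 bp
  206→218: 12 bp
  218→222: 4 bp
  222→230: 8 bp
  230→243: 13 bp
  243→258: 15 bp
  258→1 (wrap): 261-258+1 = 4 bp

[1,3,4,4,4,4,4,5,6,6,6,7,7,8,8,8,9,9,10,11,12,12,12,13,15,16,17,19,21]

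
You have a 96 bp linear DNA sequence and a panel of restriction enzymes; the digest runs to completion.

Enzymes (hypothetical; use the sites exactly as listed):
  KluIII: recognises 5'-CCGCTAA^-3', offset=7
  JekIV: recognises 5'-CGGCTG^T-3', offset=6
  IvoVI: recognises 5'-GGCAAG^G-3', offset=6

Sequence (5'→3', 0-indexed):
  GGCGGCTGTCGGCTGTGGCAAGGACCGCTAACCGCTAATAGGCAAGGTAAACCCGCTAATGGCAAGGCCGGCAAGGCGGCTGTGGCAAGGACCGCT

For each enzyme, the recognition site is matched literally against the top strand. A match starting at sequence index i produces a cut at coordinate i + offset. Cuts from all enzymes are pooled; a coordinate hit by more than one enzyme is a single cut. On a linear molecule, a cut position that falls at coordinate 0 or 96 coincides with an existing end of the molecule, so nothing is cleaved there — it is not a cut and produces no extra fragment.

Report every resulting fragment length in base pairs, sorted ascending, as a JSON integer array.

Scan for sites:
  KluIII (CCGCTAA, off=7): starts [24, 31, 52] → cuts [31, 38, 59]
  JekIV (CGGCTGT, off=6): starts [2, 9, 76] → cuts [8, 15, 82]
  IvoVI (GGCAAGG, off=6): starts [16, 40, 60, 69, 83] → cuts [22, 46, 66, 75, 89]

Pooled cuts: [8, 15, 22, 31, 38, 46, 59, 66, 75, 82, 89]

Fragment lengths:
  [0,8): 8 bp
  [8,15): 7 bp
  [15,22): 7 bp
  [22,31): 9 bp
  [31,38): 7 bp
  [38,46): 8 bp
  [46,59): 13 bp
  [59,66): 7 bp
  [66,75): 9 bp
  [75,82): 7 bp
  [82,89): 7 bp
  [89,96): 7 bp

[7,7,7,7,7,7,7,8,8,9,9,13]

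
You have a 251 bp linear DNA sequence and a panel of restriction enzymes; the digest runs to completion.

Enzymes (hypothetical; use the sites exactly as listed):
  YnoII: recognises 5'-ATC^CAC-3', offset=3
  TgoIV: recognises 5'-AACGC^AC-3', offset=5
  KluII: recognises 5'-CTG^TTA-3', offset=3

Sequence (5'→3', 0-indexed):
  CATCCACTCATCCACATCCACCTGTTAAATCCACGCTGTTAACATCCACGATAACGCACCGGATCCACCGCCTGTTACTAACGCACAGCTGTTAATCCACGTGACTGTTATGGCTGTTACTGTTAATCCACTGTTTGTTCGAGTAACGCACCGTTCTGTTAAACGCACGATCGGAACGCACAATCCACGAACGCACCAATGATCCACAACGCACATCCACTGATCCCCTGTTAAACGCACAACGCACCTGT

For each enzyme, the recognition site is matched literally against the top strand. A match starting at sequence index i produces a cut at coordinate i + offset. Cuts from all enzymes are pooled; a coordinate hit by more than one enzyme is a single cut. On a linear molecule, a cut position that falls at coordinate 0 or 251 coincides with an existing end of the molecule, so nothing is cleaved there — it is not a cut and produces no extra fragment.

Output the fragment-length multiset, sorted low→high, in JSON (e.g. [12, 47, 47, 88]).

[4,5,6,6,6,6,6,6,6,7,7,7,7,8,8,8,8,8,8,9,9,9,9,10,10,10,11,13,13,21]

Scan for sites:
  YnoII (ATCCAC, off=3): starts [1, 9, 15, 28, 43, 62, 94, 125, 182, 201, 214] → cuts [4, 12, 18, 31, 46, 65, 97, 128, 185, 204, 217]
  TgoIV (AACGCAC, off=5): starts [52, 79, 144, 161, 174, 189, 207, 233, 240] → cuts [57, 84, 149, 166, 179, 194, 212, 238, 245]
  KluII (CTGTTA, off=3): starts [21, 35, 71, 88, 104, 113, 119, 155, 227] → cuts [24, 38, 74, 91, 107, 116, 122, 158, 230]

Pooled cuts: [4, 12, 18, 24, 31, 38, 46, 57, 65, 74, 84, 91, 97, 107, 116, 122, 128, 149, 158, 166, 179, 185, 194, 204, 212, 217, 230, 238, 245]

Fragment lengths:
  [0,4): 4 bp
  [4,12): 8 bp
  [12,18): 6 bp
  [18,24): 6 bp
  [24,31): 7 bp
  [31,38): 7 bp
  [38,46): 8 bp
  [46,57): 11 bp
  [57,65): 8 bp
  [65,74): 9 bp
  [74,84): 10 bp
  [84,91): 7 bp
  [91,97): 6 bp
  [97,107): 10 bp
  [107,116): 9 bp
  [116,122): 6 bp
  [122,128): 6 bp
  [128,149): 21 bp
  [149,158): 9 bp
  [158,166): 8 bp
  [166,179): 13 bp
  [179,185): 6 bp
  [185,194): 9 bp
  [194,204): 10 bp
  [204,212): 8 bp
  [212,217): 5 bp
  [217,230): 13 bp
  [230,238): 8 bp
  [238,245): 7 bp
  [245,251): 6 bp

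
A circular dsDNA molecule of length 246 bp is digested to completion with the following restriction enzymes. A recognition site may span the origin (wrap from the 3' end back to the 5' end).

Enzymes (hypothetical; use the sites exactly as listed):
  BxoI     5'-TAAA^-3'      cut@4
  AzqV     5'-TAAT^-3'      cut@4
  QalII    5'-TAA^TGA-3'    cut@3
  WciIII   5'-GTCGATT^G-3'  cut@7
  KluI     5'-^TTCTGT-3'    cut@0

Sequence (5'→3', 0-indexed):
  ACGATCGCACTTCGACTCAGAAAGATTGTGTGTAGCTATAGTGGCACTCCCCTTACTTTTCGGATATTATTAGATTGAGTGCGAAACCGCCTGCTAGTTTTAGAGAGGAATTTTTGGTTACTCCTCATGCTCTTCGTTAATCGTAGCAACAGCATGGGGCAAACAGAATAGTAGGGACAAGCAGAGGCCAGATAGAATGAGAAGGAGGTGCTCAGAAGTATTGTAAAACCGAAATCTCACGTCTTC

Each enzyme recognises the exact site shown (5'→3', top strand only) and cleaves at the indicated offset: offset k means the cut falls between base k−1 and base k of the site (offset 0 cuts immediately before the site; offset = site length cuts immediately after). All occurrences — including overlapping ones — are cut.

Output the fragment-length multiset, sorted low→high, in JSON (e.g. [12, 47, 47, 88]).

Site scan:
  BxoI (TAAA, off=4): starts [223] → cuts [227]
  AzqV (TAAT, off=4): starts [137] → cuts [141]
  QalII (TAATGA, off=3): no sites
  WciIII (GTCGATTG, off=7): no sites
  KluI (TTCTGT, off=0): no sites

Pooled cuts: [141, 227]

Fragments:
  141→227: 86 bp
  227→141 (wrap): 246-227+141 = 160 bp

[86,160]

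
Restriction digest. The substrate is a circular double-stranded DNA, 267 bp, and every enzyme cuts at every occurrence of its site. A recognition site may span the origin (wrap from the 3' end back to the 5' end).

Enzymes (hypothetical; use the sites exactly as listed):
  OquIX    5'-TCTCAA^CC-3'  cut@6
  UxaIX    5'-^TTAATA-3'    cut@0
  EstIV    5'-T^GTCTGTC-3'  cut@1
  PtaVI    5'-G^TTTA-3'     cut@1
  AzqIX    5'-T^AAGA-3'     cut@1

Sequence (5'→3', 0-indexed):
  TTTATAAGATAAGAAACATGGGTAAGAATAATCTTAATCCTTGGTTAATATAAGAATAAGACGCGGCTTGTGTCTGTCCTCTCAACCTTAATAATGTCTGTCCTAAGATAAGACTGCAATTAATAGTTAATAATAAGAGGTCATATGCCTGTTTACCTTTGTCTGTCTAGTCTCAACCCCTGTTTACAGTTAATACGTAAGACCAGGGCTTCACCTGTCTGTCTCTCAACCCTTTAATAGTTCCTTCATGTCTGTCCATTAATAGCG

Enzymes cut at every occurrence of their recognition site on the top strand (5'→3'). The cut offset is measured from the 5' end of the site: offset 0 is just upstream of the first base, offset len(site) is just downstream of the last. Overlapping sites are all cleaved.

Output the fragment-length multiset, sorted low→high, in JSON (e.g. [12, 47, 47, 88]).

Scan for sites:
  OquIX TCTCAACC/6: at [79, 170, 223] ⇒ [85, 176, 229]
  UxaIX TTAATA/0: at [44, 87, 119, 126, 189, 233, 258] ⇒ [44, 87, 119, 126, 189, 233, 258]
  EstIV TGTCTGTC/1: at [70, 94, 159, 215, 248] ⇒ [71, 95, 160, 216, 249]
  PtaVI GTTTA/1: at [150, 181, 266] ⇒ [0, 151, 182]
  AzqIX TAAGA/1: at [4, 9, 22, 50, 56, 103, 108, 133, 197] ⇒ [5, 10, 23, 51, 57, 104, 109, 134, 198]

All cut coordinates (distinct, sorted): [0, 5, 10, 23, 44, 51, 57, 71, 85, 87, 95, 104, 109, 119, 126, 134, 151, 160, 176, 182, 189, 198, 216, 229, 233, 249, 258]

Fragments:
  0→5: 5 bp
  5→10: 5 bp
  10→23: 13 bp
  23→44: 21 bp
  44→51: 7 bp
  51→57: 6 bp
  57→71: 14 bp
  71→85: 14 bp
  85→87: 2 bp
  87→95: 8 bp
  95→104: 9 bp
  104→109: 5 bp
  109→119: 10 bp
  119→126: 7 bp
  126→134: 8 bp
  134→151: 17 bp
  151→160: 9 bp
  160→176: 16 bp
  176→182: 6 bp
  182→189: 7 bp
  189→198: 9 bp
  198→216: 18 bp
  216→229: 13 bp
  229→233: 4 bp
  233→249: 16 bp
  249→258: 9 bp
  258→0 (wrap): 267-258+0 = 9 bp

[2,4,5,5,5,6,6,7,7,7,8,8,9,9,9,9,9,10,13,13,14,14,16,16,17,18,21]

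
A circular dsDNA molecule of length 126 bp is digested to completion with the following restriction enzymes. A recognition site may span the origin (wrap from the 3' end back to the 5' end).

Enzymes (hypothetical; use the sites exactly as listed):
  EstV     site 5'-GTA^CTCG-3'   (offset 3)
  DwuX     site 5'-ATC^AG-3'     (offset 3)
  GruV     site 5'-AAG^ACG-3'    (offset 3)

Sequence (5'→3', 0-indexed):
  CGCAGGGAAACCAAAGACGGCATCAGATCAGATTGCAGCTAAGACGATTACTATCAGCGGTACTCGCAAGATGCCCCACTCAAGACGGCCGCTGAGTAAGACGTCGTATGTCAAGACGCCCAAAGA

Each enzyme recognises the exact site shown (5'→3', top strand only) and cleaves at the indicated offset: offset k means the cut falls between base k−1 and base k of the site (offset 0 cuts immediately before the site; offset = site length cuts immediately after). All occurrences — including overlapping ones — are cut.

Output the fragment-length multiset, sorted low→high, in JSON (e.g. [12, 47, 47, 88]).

[5,7,8,10,12,14,15,16,17,22]

Per-enzyme occurrences:
  EstV (GTACTCG, off=3): starts [59] → cuts [62]
  DwuX (ATCAG, off=3): starts [21, 26, 52] → cuts [24, 29, 55]
  GruV (AAGACG, off=3): starts [13, 40, 81, 97, 112, 122] → cuts [16, 43, 84, 100, 115, 125]

All cut coordinates (distinct, sorted): [16, 24, 29, 43, 55, 62, 84, 100, 115, 125]

Fragment lengths:
  16→24: 8 bp
  24→29: 5 bp
  29→43: 14 bp
  43→55: 12 bp
  55→62: 7 bp
  62→84: 22 bp
  84→100: 16 bp
  100→115: 15 bp
  115→125: 10 bp
  125→16 (wrap): 126-125+16 = 17 bp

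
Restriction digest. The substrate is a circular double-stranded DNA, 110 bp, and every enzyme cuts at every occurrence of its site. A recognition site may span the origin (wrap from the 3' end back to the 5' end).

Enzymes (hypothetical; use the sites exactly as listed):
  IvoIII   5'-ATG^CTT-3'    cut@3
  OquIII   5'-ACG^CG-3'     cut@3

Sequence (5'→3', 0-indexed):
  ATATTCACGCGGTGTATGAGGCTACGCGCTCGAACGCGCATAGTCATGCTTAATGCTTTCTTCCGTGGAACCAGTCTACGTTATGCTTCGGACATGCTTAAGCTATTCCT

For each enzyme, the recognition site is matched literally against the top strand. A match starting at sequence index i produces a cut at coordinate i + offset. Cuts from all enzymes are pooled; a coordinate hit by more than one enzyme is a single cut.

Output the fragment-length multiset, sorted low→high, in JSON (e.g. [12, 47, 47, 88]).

Per-enzyme occurrences:
  IvoIII (ATGCTT, off=3): starts [45, 52, 82, 93] → cuts [48, 55, 85, 96]
  OquIII (ACGCG, off=3): starts [6, 23, 33] → cuts [9, 26, 36]

Pooled cuts: [9, 26, 36, 48, 55, 85, 96]

Fragments:
  9→26: 17 bp
  26→36: 10 bp
  36→48: 12 bp
  48→55: 7 bp
  55→85: 30 bp
  85→96: 11 bp
  96→9 (wrap): 110-96+9 = 23 bp

[7,10,11,12,17,23,30]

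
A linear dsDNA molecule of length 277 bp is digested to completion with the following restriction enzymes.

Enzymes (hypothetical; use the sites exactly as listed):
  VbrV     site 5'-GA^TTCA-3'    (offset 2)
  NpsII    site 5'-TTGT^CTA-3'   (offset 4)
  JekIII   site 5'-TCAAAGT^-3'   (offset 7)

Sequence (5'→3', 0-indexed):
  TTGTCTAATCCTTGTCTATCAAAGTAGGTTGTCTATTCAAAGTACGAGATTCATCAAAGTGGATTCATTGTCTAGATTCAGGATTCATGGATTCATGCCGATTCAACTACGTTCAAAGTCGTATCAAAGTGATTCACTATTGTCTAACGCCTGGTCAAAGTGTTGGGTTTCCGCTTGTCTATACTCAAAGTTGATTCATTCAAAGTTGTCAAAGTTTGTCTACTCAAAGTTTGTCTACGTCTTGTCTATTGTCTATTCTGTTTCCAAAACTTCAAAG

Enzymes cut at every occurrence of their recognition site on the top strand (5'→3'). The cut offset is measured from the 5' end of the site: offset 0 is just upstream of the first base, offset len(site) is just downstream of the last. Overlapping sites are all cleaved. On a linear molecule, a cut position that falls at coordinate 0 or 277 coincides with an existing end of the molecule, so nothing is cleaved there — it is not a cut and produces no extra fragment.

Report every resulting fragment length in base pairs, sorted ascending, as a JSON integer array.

Scan for sites:
  VbrV (GATTCA, off=2): starts [47, 61, 74, 81, 89, 99, 130, 192] → cuts [49, 63, 76, 83, 91, 101, 132, 194]
  NpsII (TTGTCTA, off=4): starts [0, 11, 28, 67, 139, 174, 215, 230, 241, 248] → cuts [4, 15, 32, 71, 143, 178, 219, 234, 245, 252]
  JekIII (TCAAAGT, off=7): starts [18, 36, 53, 112, 123, 154, 184, 199, 208, 223] → cuts [25, 43, 60, 119, 130, 161, 191, 206, 215, 230]

Pooled cuts: [4, 15, 25, 32, 43, 49, 60, 63, 71, 76, 83, 91, 101, 119, 130, 132, 143, 161, 178, 191, 194, 206, 215, 219, 230, 234, 245, 252]

Fragment lengths:
  [0,4): 4 bp
  [4,15): 11 bp
  [15,25): 10 bp
  [25,32): 7 bp
  [32,43): 11 bp
  [43,49): 6 bp
  [49,60): 11 bp
  [60,63): 3 bp
  [63,71): 8 bp
  [71,76): 5 bp
  [76,83): 7 bp
  [83,91): 8 bp
  [91,101): 10 bp
  [101,119): 18 bp
  [119,130): 11 bp
  [130,132): 2 bp
  [132,143): 11 bp
  [143,161): 18 bp
  [161,178): 17 bp
  [178,191): 13 bp
  [191,194): 3 bp
  [194,206): 12 bp
  [206,215): 9 bp
  [215,219): 4 bp
  [219,230): 11 bp
  [230,234): 4 bp
  [234,245): 11 bp
  [245,252): 7 bp
  [252,277): 25 bp

[2,3,3,4,4,4,5,6,7,7,7,8,8,9,10,10,11,11,11,11,11,11,11,12,13,17,18,18,25]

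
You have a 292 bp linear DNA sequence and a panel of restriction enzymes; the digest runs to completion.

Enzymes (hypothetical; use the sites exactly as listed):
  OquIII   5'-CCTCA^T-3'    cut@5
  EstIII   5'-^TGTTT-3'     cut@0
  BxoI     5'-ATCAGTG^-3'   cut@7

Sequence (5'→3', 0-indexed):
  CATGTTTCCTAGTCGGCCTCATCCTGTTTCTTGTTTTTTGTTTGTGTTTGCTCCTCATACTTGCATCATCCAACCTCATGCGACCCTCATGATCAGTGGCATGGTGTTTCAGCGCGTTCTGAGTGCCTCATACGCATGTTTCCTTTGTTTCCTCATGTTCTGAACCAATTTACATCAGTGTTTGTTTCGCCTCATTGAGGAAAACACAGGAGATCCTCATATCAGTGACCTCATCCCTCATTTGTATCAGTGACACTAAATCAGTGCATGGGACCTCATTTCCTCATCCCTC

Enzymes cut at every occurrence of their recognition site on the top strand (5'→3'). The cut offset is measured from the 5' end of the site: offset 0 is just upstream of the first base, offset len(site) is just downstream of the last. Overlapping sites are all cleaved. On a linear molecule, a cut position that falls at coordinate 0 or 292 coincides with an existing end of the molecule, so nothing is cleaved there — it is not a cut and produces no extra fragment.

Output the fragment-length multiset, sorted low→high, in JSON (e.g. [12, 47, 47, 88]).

[2,2,2,3,6,6,6,6,6,7,7,7,8,8,9,9,10,11,12,12,12,13,14,19,21,23,25,26]

Scan for sites:
  OquIII (CCTCAT, off=5): starts [16, 52, 73, 84, 125, 150, 189, 214, 228, 235, 273, 281] → cuts [21, 57, 78, 89, 130, 155, 194, 219, 233, 240, 278, 286]
  EstIII (TGTTT, off=0): starts [2, 24, 31, 38, 44, 104, 136, 145, 178, 182] → cuts [2, 24, 31, 38, 44, 104, 136, 145, 178, 182]
  BxoI (ATCAGTG, off=7): starts [91, 173, 220, 245, 259] → cuts [98, 180, 227, 252, 266]

Pooled cuts: [2, 21, 24, 31, 38, 44, 57, 78, 89, 98, 104, 130, 136, 145, 155, 178, 180, 182, 194, 219, 227, 233, 240, 252, 266, 278, 286]

Fragments:
  [0,2): 2 bp
  [2,21): 19 bp
  [21,24): 3 bp
  [24,31): 7 bp
  [31,38): 7 bp
  [38,44): 6 bp
  [44,57): 13 bp
  [57,78): 21 bp
  [78,89): 11 bp
  [89,98): 9 bp
  [98,104): 6 bp
  [104,130): 26 bp
  [130,136): 6 bp
  [136,145): 9 bp
  [145,155): 10 bp
  [155,178): 23 bp
  [178,180): 2 bp
  [180,182): 2 bp
  [182,194): 12 bp
  [194,219): 25 bp
  [219,227): 8 bp
  [227,233): 6 bp
  [233,240): 7 bp
  [240,252): 12 bp
  [252,266): 14 bp
  [266,278): 12 bp
  [278,286): 8 bp
  [286,292): 6 bp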